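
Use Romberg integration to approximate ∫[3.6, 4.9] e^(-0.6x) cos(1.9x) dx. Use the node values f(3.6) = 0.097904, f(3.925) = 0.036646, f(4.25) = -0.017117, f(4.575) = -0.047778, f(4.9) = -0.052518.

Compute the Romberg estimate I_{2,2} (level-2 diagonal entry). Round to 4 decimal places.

-0.0035

I_{0,0} (trapezoid, 1 panel, h=1.3000): 0.029501
I_{1,0} (trapezoid, 2 panels, h=0.6500): 0.003624
I_{2,0} (trapezoid, 4 panels, h=0.3250): -0.001806
I_{1,1} = 0.003624 + (0.003624 − 0.029501)/3 = -0.005002
I_{2,1} = -0.001806 + (-0.001806 − 0.003624)/3 = -0.003616
I_{2,2} = -0.003616 + (-0.003616 − (-0.005002))/15 = -0.003524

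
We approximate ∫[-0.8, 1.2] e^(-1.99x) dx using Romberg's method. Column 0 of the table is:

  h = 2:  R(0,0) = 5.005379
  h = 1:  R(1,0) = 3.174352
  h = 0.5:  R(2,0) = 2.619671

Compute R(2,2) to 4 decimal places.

2.4262

R(1,1) = 3.174352 + (3.174352 − 5.005379)/3 = 2.564010
R(2,1) = (4·2.619671 − 3.174352) / 3 = 2.434777
R(2,2) = 2.434777 + (2.434777 − 2.564010)/15 = 2.426161
(Column j=1 coincides with Simpson's rule on the same nodes.)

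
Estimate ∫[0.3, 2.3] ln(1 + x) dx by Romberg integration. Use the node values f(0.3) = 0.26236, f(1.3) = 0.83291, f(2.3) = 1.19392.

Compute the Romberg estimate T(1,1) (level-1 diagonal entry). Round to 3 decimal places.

T(0,0) (trapezoid, 1 panel, h=2.0000): 1.45628
T(1,0) (trapezoid, 2 panels, h=1.0000): 1.56105
T(1,1) = 1.56105 + (1.56105 − 1.45628)/3 = 1.59597

1.596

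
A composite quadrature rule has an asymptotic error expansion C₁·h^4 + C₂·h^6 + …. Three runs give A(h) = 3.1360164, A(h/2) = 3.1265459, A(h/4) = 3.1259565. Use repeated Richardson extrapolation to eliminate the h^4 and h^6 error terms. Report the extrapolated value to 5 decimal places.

First eliminate the h^4 term (factor 2^4 = 16):
  B₁ = (16·3.1265459 − 3.1360164)/15 = 3.1259145
  B₂ = (16·3.1259565 − 3.1265459)/15 = 3.1259172
Then eliminate the h^6 term (factor 2^6 = 64):
  (64·3.1259172 − 3.1259145)/63 = 3.1259172

3.12592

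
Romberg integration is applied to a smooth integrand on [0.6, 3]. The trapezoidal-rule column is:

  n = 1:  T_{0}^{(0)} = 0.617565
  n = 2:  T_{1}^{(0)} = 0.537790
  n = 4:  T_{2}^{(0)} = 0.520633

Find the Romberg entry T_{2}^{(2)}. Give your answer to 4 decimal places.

Richardson extrapolation on the trapezoidal column (denominator 4−1=3):
T_{1}^{(1)} = (4·0.537790 − 0.617565) / 3 = 0.511198
T_{2}^{(1)} = 0.520633 + (0.520633 − 0.537790)/3 = 0.514914
T_{2}^{(2)} = 0.514914 + (0.514914 − 0.511198)/15 = 0.515162

0.5152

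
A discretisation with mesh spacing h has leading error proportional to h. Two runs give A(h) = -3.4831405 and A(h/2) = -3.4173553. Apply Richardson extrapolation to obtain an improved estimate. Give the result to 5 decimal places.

-3.35157

The leading error scales as h; refining by a factor of 2 reduces it by 2^1 = 2.
Extrapolated value = (2·A(h/2) − A(h)) / (2 − 1)
= (2·(-3.4173553) − (-3.4831405)) / 1
= -3.3515701 / 1 = -3.3515701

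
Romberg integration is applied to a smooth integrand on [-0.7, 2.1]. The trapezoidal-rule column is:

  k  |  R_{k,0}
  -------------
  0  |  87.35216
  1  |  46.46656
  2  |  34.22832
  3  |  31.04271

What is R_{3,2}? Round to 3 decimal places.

29.970

Richardson extrapolation on the trapezoidal column (denominator 4−1=3):
R_{2,1} = 34.22832 + (34.22832 − 46.46656)/3 = 30.14891
R_{3,1} = 31.04271 + (31.04271 − 34.22832)/3 = 29.98084
R_{3,2} = 29.98084 + (29.98084 − 30.14891)/15 = 29.96964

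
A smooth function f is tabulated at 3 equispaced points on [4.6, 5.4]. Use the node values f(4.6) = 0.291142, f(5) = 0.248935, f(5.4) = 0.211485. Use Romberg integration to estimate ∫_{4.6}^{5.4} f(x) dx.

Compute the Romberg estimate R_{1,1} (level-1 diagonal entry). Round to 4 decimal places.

R_{0,0} (trapezoid, 1 panel, h=0.8000): 0.201051
R_{1,0} (trapezoid, 2 panels, h=0.4000): 0.200099
R_{1,1} = 0.200099 + (0.200099 − 0.201051)/3 = 0.199782

0.1998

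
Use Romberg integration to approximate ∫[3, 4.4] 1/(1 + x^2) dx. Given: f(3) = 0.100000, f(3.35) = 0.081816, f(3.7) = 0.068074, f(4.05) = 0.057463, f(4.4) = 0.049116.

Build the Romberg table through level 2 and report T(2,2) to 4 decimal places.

T(0,0) (trapezoid, 1 panel, h=1.4000): 0.104381
T(1,0) (trapezoid, 2 panels, h=0.7000): 0.099842
T(2,0) (trapezoid, 4 panels, h=0.3500): 0.098669
T(1,1) = 0.099842 + (0.099842 − 0.104381)/3 = 0.098329
T(2,1) = 0.098669 + (0.098669 − 0.099842)/3 = 0.098278
T(2,2) = 0.098278 + (0.098278 − 0.098329)/15 = 0.098275

0.0983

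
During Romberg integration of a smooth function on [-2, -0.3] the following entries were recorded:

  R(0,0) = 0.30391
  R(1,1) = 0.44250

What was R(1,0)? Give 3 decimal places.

0.408

From R(1,1) = (4·R(1,0) − R(0,0))/3, solve for R(1,0):
4·R(1,0) = 3·0.44250 + 0.30391 = 1.63141
R(1,0) = 0.40785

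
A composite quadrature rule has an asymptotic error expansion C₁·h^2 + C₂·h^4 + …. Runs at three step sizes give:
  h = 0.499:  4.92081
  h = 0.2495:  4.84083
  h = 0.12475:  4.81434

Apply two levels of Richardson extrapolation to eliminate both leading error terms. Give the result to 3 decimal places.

4.805

First eliminate the h^2 term (factor 2^2 = 4):
  B₁ = (4·4.84083 − 4.92081)/3 = 4.81417
  B₂ = (4·4.81434 − 4.84083)/3 = 4.80551
Then eliminate the h^4 term (factor 2^4 = 16):
  (16·4.80551 − 4.81417)/15 = 4.80493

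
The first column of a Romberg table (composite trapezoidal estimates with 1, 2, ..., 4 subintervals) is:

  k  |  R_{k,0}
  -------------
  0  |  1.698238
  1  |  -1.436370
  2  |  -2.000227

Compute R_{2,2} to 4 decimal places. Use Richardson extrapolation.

R_{1,1} = -1.436370 + (-1.436370 − 1.698238)/3 = -2.481239
R_{2,1} = (4·(-2.000227) − (-1.436370)) / 3 = -2.188179
R_{2,2} = -2.188179 + (-2.188179 − (-2.481239))/15 = -2.168642
(Column j=1 coincides with Simpson's rule on the same nodes.)

-2.1686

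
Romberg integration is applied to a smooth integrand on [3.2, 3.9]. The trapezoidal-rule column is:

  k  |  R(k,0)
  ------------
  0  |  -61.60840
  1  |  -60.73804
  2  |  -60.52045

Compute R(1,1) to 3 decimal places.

-60.448

R(1,1) = (4·(-60.73804) − (-61.60840)) / 3 = -60.44792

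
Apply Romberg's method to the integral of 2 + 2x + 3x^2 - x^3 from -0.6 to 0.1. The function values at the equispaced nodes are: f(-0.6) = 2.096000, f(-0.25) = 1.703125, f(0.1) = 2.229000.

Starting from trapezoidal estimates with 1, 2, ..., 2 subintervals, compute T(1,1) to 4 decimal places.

1.2994

T(0,0) (trapezoid, 1 panel, h=0.7000): 1.513750
T(1,0) (trapezoid, 2 panels, h=0.3500): 1.352969
T(1,1) = 1.352969 + (1.352969 − 1.513750)/3 = 1.299375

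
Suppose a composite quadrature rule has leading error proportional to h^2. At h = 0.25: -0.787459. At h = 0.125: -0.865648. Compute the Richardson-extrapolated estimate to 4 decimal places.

Extrapolated value = (4·A(h/2) − A(h)) / (4 − 1)
= (4·(-0.865648) − (-0.787459)) / 3
= -2.675133 / 3 = -0.891711

-0.8917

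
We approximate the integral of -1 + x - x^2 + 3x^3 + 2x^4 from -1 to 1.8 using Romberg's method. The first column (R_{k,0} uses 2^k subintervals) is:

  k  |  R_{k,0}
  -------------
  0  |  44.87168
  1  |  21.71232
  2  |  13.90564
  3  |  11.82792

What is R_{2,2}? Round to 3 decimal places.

Richardson extrapolation on the trapezoidal column (denominator 4−1=3):
R_{1,1} = 21.71232 + (21.71232 − 44.87168)/3 = 13.99253
R_{2,1} = (4·13.90564 − 21.71232) / 3 = 11.30341
R_{2,2} = (16·11.30341 − 13.99253) / 15 = 11.12414

11.124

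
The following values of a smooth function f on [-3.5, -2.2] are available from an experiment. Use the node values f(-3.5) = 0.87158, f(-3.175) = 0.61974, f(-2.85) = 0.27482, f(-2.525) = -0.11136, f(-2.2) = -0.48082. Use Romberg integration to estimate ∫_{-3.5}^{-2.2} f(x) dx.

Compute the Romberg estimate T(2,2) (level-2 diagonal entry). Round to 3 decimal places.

T(0,0) (trapezoid, 1 panel, h=1.3000): 0.25399
T(1,0) (trapezoid, 2 panels, h=0.6500): 0.30563
T(2,0) (trapezoid, 4 panels, h=0.3250): 0.31804
T(1,1) = 0.30563 + (0.30563 − 0.25399)/3 = 0.32284
T(2,1) = 0.31804 + (0.31804 − 0.30563)/3 = 0.32218
T(2,2) = 0.32218 + (0.32218 − 0.32284)/15 = 0.32214

0.322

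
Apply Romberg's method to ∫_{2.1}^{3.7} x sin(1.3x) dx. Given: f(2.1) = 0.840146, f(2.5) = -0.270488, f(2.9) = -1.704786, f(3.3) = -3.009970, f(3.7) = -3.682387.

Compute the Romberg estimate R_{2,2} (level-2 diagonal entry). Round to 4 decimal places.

-2.5836

R_{0,0} (trapezoid, 1 panel, h=1.6000): -2.273793
R_{1,0} (trapezoid, 2 panels, h=0.8000): -2.500725
R_{2,0} (trapezoid, 4 panels, h=0.4000): -2.562546
R_{1,1} = -2.500725 + (-2.500725 − (-2.273793))/3 = -2.576369
R_{2,1} = -2.562546 + (-2.562546 − (-2.500725))/3 = -2.583153
R_{2,2} = -2.583153 + (-2.583153 − (-2.576369))/15 = -2.583605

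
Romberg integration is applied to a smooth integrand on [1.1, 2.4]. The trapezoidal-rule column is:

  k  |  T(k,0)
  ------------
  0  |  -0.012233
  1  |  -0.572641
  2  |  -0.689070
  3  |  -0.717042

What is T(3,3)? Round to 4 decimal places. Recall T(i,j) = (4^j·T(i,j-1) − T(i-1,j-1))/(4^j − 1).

T(1,1) = -0.572641 + (-0.572641 − (-0.012233))/3 = -0.759444
T(2,1) = (4·(-0.689070) − (-0.572641)) / 3 = -0.727880
T(3,1) = (4·(-0.717042) − (-0.689070)) / 3 = -0.726366
T(2,2) = -0.727880 + (-0.727880 − (-0.759444))/15 = -0.725776
T(3,2) = (16·(-0.726366) − (-0.727880)) / 15 = -0.726265
T(3,3) = (64·(-0.726265) − (-0.725776)) / 63 = -0.726273

-0.7263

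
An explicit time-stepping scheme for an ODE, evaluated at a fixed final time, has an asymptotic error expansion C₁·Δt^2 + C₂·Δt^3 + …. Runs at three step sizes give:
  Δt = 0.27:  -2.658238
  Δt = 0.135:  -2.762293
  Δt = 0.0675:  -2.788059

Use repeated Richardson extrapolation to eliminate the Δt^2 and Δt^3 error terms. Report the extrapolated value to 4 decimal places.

-2.7966

First eliminate the Δt^2 term (factor 2^2 = 4):
  B₁ = (4·(-2.762293) − (-2.658238))/3 = -2.796978
  B₂ = (4·(-2.788059) − (-2.762293))/3 = -2.796648
Then eliminate the Δt^3 term (factor 2^3 = 8):
  (8·(-2.796648) − (-2.796978))/7 = -2.796601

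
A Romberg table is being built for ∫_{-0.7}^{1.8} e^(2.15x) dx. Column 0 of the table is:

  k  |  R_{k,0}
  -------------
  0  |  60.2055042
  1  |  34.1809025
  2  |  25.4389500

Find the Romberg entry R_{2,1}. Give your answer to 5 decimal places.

22.52497

Richardson extrapolation on the trapezoidal column (denominator 4−1=3):
R_{2,1} = (4·25.4389500 − 34.1809025) / 3 = 22.5249658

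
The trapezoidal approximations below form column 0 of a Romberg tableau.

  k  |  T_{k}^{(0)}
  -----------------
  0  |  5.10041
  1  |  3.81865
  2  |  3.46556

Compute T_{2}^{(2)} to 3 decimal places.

Richardson extrapolation on the trapezoidal column (denominator 4−1=3):
T_{1}^{(1)} = 3.81865 + (3.81865 − 5.10041)/3 = 3.39140
T_{2}^{(1)} = 3.46556 + (3.46556 − 3.81865)/3 = 3.34786
T_{2}^{(2)} = 3.34786 + (3.34786 − 3.39140)/15 = 3.34496
(Column j=1 coincides with Simpson's rule on the same nodes.)

3.345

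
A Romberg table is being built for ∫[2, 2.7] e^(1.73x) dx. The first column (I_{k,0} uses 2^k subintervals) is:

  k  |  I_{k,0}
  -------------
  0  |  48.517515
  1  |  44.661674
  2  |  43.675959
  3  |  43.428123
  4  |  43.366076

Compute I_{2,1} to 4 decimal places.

Richardson extrapolation on the trapezoidal column (denominator 4−1=3):
I_{2,1} = 43.675959 + (43.675959 − 44.661674)/3 = 43.347387

43.3474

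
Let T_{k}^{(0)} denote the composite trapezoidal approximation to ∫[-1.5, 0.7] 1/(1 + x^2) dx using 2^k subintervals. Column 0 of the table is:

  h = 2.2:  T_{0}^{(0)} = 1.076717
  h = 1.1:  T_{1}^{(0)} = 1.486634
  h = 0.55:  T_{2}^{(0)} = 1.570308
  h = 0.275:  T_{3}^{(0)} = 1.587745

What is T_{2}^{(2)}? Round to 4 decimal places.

1.5965

T_{1}^{(1)} = 1.486634 + (1.486634 − 1.076717)/3 = 1.623273
T_{2}^{(1)} = (4·1.570308 − 1.486634) / 3 = 1.598199
T_{2}^{(2)} = 1.598199 + (1.598199 − 1.623273)/15 = 1.596527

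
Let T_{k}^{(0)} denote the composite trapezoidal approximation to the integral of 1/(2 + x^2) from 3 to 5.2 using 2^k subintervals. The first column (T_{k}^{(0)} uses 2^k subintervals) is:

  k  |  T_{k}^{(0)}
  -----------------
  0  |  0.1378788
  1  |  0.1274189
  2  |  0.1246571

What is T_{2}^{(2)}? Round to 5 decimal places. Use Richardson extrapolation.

Richardson extrapolation on the trapezoidal column (denominator 4−1=3):
T_{1}^{(1)} = (4·0.1274189 − 0.1378788) / 3 = 0.1239323
T_{2}^{(1)} = (4·0.1246571 − 0.1274189) / 3 = 0.1237365
T_{2}^{(2)} = (16·0.1237365 − 0.1239323) / 15 = 0.1237234

0.12372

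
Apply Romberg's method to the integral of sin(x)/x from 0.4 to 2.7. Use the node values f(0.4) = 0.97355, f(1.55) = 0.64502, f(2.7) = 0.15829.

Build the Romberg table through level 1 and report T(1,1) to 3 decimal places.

1.423

T(0,0) (trapezoid, 1 panel, h=2.3000): 1.30162
T(1,0) (trapezoid, 2 panels, h=1.1500): 1.39258
T(1,1) = 1.39258 + (1.39258 − 1.30162)/3 = 1.42290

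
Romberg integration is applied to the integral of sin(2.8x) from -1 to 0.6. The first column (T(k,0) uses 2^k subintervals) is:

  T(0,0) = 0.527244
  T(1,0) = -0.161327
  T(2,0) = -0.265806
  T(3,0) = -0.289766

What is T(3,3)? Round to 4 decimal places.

Richardson extrapolation on the trapezoidal column (denominator 4−1=3):
T(1,1) = (4·(-0.161327) − 0.527244) / 3 = -0.390851
T(2,1) = -0.265806 + (-0.265806 − (-0.161327))/3 = -0.300632
T(3,1) = (4·(-0.289766) − (-0.265806)) / 3 = -0.297753
T(2,2) = -0.300632 + (-0.300632 − (-0.390851))/15 = -0.294617
T(3,2) = -0.297753 + (-0.297753 − (-0.300632))/15 = -0.297561
T(3,3) = -0.297561 + (-0.297561 − (-0.294617))/63 = -0.297608
(Column j=1 coincides with Simpson's rule on the same nodes.)

-0.2976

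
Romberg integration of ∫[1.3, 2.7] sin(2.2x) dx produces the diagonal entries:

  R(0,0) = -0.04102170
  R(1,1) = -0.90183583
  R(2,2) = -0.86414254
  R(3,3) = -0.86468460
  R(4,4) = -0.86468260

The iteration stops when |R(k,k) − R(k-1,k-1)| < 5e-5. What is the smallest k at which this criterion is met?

|R(1,1) − R(0,0)| = 0.86081413 ≥ 5e-5
|R(2,2) − R(1,1)| = 0.03769329 ≥ 5e-5
|R(3,3) − R(2,2)| = 0.00054206 ≥ 5e-5
|R(4,4) − R(3,3)| = 0.00000200 < 5e-5

k = 4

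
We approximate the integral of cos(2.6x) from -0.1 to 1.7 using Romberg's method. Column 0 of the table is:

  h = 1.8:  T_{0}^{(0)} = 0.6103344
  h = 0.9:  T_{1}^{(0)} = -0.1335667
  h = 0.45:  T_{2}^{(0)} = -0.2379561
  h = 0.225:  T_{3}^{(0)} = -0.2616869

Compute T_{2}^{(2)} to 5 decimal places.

T_{1}^{(1)} = -0.1335667 + (-0.1335667 − 0.6103344)/3 = -0.3815337
T_{2}^{(1)} = (4·(-0.2379561) − (-0.1335667)) / 3 = -0.2727526
T_{2}^{(2)} = -0.2727526 + (-0.2727526 − (-0.3815337))/15 = -0.2655005

-0.26550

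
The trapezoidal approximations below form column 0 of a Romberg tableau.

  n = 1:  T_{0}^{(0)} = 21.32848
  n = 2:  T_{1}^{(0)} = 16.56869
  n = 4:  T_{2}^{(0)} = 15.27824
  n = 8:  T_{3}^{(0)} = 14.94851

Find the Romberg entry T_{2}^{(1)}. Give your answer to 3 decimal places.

Richardson extrapolation on the trapezoidal column (denominator 4−1=3):
T_{2}^{(1)} = 15.27824 + (15.27824 − 16.56869)/3 = 14.84809

14.848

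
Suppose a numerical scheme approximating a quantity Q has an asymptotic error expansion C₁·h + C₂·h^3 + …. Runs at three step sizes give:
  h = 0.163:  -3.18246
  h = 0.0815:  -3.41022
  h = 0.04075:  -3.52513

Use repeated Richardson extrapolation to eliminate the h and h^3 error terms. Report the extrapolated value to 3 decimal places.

-3.640

First eliminate the h term (factor 2^1 = 2):
  B₁ = (2·(-3.41022) − (-3.18246))/1 = -3.63798
  B₂ = (2·(-3.52513) − (-3.41022))/1 = -3.64004
Then eliminate the h^3 term (factor 2^3 = 8):
  (8·(-3.64004) − (-3.63798))/7 = -3.64033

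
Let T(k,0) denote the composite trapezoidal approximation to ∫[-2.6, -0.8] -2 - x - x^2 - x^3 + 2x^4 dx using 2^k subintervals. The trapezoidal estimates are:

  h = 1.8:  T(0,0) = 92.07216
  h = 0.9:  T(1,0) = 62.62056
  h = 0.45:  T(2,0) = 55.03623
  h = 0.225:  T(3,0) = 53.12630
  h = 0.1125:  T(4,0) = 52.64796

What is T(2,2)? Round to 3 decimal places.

T(1,1) = 62.62056 + (62.62056 − 92.07216)/3 = 52.80336
T(2,1) = 55.03623 + (55.03623 − 62.62056)/3 = 52.50812
T(2,2) = 52.50812 + (52.50812 − 52.80336)/15 = 52.48844

52.488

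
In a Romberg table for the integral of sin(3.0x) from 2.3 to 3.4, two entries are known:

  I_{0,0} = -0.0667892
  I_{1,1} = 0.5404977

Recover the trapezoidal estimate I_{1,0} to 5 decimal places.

From I_{1,1} = (4·I_{1,0} − I_{0,0})/3, solve for I_{1,0}:
4·I_{1,0} = 3·0.5404977 + (-0.0667892) = 1.5547039
I_{1,0} = 0.3886760

0.38868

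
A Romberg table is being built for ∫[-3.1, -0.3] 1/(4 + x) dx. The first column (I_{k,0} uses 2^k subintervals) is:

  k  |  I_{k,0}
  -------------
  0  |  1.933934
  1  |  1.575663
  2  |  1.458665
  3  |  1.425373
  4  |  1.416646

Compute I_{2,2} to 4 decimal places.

Richardson extrapolation on the trapezoidal column (denominator 4−1=3):
I_{1,1} = 1.575663 + (1.575663 − 1.933934)/3 = 1.456239
I_{2,1} = (4·1.458665 − 1.575663) / 3 = 1.419666
I_{2,2} = (16·1.419666 − 1.456239) / 15 = 1.417228
(Column j=1 coincides with Simpson's rule on the same nodes.)

1.4172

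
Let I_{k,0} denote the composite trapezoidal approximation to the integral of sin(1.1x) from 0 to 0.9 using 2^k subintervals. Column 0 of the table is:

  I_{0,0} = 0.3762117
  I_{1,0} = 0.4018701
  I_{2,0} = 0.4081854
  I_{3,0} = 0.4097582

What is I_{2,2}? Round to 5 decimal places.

0.41028

I_{1,1} = (4·0.4018701 − 0.3762117) / 3 = 0.4104229
I_{2,1} = (4·0.4081854 − 0.4018701) / 3 = 0.4102905
I_{2,2} = 0.4102905 + (0.4102905 − 0.4104229)/15 = 0.4102817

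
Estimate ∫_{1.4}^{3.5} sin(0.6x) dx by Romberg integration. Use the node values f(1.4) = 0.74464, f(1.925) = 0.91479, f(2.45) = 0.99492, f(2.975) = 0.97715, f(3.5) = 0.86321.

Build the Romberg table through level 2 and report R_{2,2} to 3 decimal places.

1.954

R_{0,0} (trapezoid, 1 panel, h=2.1000): 1.68824
R_{1,0} (trapezoid, 2 panels, h=1.0500): 1.88879
R_{2,0} (trapezoid, 4 panels, h=0.5250): 1.93766
R_{1,1} = 1.88879 + (1.88879 − 1.68824)/3 = 1.95564
R_{2,1} = 1.93766 + (1.93766 − 1.88879)/3 = 1.95395
R_{2,2} = 1.95395 + (1.95395 − 1.95564)/15 = 1.95384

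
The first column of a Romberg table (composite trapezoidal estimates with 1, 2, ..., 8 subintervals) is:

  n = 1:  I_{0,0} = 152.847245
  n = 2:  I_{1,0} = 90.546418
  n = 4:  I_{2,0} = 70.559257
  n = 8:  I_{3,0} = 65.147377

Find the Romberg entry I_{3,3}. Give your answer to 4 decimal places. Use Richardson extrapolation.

63.3034

Richardson extrapolation on the trapezoidal column (denominator 4−1=3):
I_{1,1} = 90.546418 + (90.546418 − 152.847245)/3 = 69.779476
I_{2,1} = (4·70.559257 − 90.546418) / 3 = 63.896870
I_{3,1} = 65.147377 + (65.147377 − 70.559257)/3 = 63.343417
I_{2,2} = 63.896870 + (63.896870 − 69.779476)/15 = 63.504696
I_{3,2} = (16·63.343417 − 63.896870) / 15 = 63.306520
I_{3,3} = (64·63.306520 − 63.504696) / 63 = 63.303374
(Column j=1 coincides with Simpson's rule on the same nodes.)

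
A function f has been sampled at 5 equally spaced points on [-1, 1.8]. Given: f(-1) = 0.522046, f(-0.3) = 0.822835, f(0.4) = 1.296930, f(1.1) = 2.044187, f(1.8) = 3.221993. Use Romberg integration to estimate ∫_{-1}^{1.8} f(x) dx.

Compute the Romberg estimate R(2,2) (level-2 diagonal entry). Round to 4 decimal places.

4.1538

R(0,0) (trapezoid, 1 panel, h=2.8000): 5.241655
R(1,0) (trapezoid, 2 panels, h=1.4000): 4.436529
R(2,0) (trapezoid, 4 panels, h=0.7000): 4.225180
R(1,1) = 4.436529 + (4.436529 − 5.241655)/3 = 4.168154
R(2,1) = 4.225180 + (4.225180 − 4.436529)/3 = 4.154730
R(2,2) = 4.154730 + (4.154730 − 4.168154)/15 = 4.153835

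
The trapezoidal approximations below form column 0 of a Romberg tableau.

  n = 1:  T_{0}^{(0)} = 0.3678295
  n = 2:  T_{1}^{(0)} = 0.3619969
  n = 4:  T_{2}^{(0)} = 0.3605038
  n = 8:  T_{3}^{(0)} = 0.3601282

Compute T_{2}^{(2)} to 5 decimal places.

T_{1}^{(1)} = (4·0.3619969 − 0.3678295) / 3 = 0.3600527
T_{2}^{(1)} = 0.3605038 + (0.3605038 − 0.3619969)/3 = 0.3600061
T_{2}^{(2)} = 0.3600061 + (0.3600061 − 0.3600527)/15 = 0.3600030

0.36000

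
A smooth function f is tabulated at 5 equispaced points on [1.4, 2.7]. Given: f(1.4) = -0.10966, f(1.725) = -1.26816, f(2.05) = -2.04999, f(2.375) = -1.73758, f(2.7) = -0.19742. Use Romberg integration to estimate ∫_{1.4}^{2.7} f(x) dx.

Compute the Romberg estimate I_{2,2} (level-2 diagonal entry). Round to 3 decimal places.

-1.776

I_{0,0} (trapezoid, 1 panel, h=1.3000): -0.19960
I_{1,0} (trapezoid, 2 panels, h=0.6500): -1.43229
I_{2,0} (trapezoid, 4 panels, h=0.3250): -1.69301
I_{1,1} = -1.43229 + (-1.43229 − (-0.19960))/3 = -1.84319
I_{2,1} = -1.69301 + (-1.69301 − (-1.43229))/3 = -1.77992
I_{2,2} = -1.77992 + (-1.77992 − (-1.84319))/15 = -1.77570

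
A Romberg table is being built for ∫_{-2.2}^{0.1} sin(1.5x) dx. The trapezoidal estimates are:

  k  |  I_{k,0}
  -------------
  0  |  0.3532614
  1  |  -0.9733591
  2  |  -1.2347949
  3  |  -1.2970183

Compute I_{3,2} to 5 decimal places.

-1.31748

Richardson extrapolation on the trapezoidal column (denominator 4−1=3):
I_{2,1} = -1.2347949 + (-1.2347949 − (-0.9733591))/3 = -1.3219402
I_{3,1} = (4·(-1.2970183) − (-1.2347949)) / 3 = -1.3177594
I_{3,2} = (16·(-1.3177594) − (-1.3219402)) / 15 = -1.3174807
(Column j=1 coincides with Simpson's rule on the same nodes.)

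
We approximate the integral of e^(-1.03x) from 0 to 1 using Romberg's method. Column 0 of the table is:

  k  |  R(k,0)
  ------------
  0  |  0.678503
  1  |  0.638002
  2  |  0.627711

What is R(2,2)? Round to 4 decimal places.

0.6243

Richardson extrapolation on the trapezoidal column (denominator 4−1=3):
R(1,1) = (4·0.638002 − 0.678503) / 3 = 0.624502
R(2,1) = 0.627711 + (0.627711 − 0.638002)/3 = 0.624281
R(2,2) = (16·0.624281 − 0.624502) / 15 = 0.624266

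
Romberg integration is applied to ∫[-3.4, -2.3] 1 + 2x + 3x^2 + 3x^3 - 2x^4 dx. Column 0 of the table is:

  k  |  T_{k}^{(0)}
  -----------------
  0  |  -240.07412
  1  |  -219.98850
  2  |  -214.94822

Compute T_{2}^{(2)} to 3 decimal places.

-213.266

T_{1}^{(1)} = (4·(-219.98850) − (-240.07412)) / 3 = -213.29329
T_{2}^{(1)} = -214.94822 + (-214.94822 − (-219.98850))/3 = -213.26813
T_{2}^{(2)} = -213.26813 + (-213.26813 − (-213.29329))/15 = -213.26645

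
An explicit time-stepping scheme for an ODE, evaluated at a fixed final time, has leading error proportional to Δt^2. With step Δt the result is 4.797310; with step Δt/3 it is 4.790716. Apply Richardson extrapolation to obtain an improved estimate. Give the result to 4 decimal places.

The leading error scales as Δt^2; refining by a factor of 3 reduces it by 3^2 = 9.
Extrapolated value = (9·A(Δt/3) − A(Δt)) / (9 − 1)
= (9·4.790716 − 4.797310) / 8
= 38.319134 / 8 = 4.789892

4.7899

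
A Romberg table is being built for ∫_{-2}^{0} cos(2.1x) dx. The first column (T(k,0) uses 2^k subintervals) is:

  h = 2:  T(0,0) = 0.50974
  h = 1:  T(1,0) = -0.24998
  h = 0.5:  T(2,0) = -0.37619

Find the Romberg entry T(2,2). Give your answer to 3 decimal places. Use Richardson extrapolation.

Richardson extrapolation on the trapezoidal column (denominator 4−1=3):
T(1,1) = (4·(-0.24998) − 0.50974) / 3 = -0.50322
T(2,1) = (4·(-0.37619) − (-0.24998)) / 3 = -0.41826
T(2,2) = -0.41826 + (-0.41826 − (-0.50322))/15 = -0.41260

-0.413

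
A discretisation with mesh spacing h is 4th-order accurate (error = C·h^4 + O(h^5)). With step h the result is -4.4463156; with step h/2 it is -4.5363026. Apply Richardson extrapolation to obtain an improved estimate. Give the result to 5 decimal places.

The leading error scales as h^4; refining by a factor of 2 reduces it by 2^4 = 16.
Extrapolated value = (16·A(h/2) − A(h)) / (16 − 1)
= (16·(-4.5363026) − (-4.4463156)) / 15
= -68.1345260 / 15 = -4.5423017

-4.54230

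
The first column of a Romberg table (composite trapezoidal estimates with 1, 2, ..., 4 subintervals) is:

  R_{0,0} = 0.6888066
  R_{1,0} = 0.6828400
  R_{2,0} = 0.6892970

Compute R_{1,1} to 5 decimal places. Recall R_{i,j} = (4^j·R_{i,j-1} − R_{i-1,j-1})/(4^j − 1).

0.68085

R_{1,1} = (4·0.6828400 − 0.6888066) / 3 = 0.6808511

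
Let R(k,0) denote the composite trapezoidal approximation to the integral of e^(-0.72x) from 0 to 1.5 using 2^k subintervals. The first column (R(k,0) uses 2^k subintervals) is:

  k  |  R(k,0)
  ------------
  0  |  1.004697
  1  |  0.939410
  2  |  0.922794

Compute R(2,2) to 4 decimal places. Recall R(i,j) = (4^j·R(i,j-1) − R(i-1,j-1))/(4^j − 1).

Richardson extrapolation on the trapezoidal column (denominator 4−1=3):
R(1,1) = 0.939410 + (0.939410 − 1.004697)/3 = 0.917648
R(2,1) = (4·0.922794 − 0.939410) / 3 = 0.917255
R(2,2) = 0.917255 + (0.917255 − 0.917648)/15 = 0.917229

0.9172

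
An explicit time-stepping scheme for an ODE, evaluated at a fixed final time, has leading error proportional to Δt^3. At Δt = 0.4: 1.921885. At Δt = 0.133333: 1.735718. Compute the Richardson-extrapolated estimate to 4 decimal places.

The leading error scales as Δt^3; refining by a factor of 3 reduces it by 3^3 = 27.
Extrapolated value = (27·A(Δt/3) − A(Δt)) / (27 − 1)
= (27·1.735718 − 1.921885) / 26
= 44.942501 / 26 = 1.728558

1.7286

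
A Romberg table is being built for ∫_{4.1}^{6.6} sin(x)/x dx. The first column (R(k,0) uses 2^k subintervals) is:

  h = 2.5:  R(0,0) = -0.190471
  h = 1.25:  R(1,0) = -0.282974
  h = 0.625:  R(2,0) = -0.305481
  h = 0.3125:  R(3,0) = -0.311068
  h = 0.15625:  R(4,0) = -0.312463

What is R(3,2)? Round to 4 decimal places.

-0.3129

Richardson extrapolation on the trapezoidal column (denominator 4−1=3):
R(2,1) = -0.305481 + (-0.305481 − (-0.282974))/3 = -0.312983
R(3,1) = (4·(-0.311068) − (-0.305481)) / 3 = -0.312930
R(3,2) = (16·(-0.312930) − (-0.312983)) / 15 = -0.312926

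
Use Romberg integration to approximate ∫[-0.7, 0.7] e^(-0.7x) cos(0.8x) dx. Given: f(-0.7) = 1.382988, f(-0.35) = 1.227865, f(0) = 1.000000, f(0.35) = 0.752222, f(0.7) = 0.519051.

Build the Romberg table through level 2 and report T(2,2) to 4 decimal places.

1.3794

T(0,0) (trapezoid, 1 panel, h=1.4000): 1.331427
T(1,0) (trapezoid, 2 panels, h=0.7000): 1.365714
T(2,0) (trapezoid, 4 panels, h=0.3500): 1.375887
T(1,1) = 1.365714 + (1.365714 − 1.331427)/3 = 1.377143
T(2,1) = 1.375887 + (1.375887 − 1.365714)/3 = 1.379278
T(2,2) = 1.379278 + (1.379278 − 1.377143)/15 = 1.379420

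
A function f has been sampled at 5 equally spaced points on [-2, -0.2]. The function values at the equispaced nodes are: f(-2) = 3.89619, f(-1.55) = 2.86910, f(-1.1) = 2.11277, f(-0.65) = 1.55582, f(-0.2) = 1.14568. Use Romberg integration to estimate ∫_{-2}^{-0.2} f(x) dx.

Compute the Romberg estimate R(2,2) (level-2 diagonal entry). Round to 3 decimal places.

R(0,0) (trapezoid, 1 panel, h=1.8000): 4.53768
R(1,0) (trapezoid, 2 panels, h=0.9000): 4.17033
R(2,0) (trapezoid, 4 panels, h=0.4500): 4.07638
R(1,1) = 4.17033 + (4.17033 − 4.53768)/3 = 4.04788
R(2,1) = 4.07638 + (4.07638 − 4.17033)/3 = 4.04506
R(2,2) = 4.04506 + (4.04506 − 4.04788)/15 = 4.04487

4.045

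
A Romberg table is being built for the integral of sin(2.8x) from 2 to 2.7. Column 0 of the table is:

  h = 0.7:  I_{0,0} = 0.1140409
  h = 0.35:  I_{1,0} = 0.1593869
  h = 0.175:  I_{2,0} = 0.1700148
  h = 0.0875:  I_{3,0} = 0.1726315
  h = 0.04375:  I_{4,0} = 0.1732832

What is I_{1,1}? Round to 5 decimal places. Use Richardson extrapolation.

I_{1,1} = (4·0.1593869 − 0.1140409) / 3 = 0.1745022

0.17450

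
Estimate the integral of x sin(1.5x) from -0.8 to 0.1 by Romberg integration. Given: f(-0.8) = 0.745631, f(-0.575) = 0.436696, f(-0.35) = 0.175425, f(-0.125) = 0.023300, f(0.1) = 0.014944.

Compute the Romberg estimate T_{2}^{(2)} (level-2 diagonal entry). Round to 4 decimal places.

T_{0}^{(0)} (trapezoid, 1 panel, h=0.9000): 0.342259
T_{1}^{(0)} (trapezoid, 2 panels, h=0.4500): 0.250071
T_{2}^{(0)} (trapezoid, 4 panels, h=0.2250): 0.228534
T_{1}^{(1)} = 0.250071 + (0.250071 − 0.342259)/3 = 0.219342
T_{2}^{(1)} = 0.228534 + (0.228534 − 0.250071)/3 = 0.221355
T_{2}^{(2)} = 0.221355 + (0.221355 − 0.219342)/15 = 0.221489

0.2215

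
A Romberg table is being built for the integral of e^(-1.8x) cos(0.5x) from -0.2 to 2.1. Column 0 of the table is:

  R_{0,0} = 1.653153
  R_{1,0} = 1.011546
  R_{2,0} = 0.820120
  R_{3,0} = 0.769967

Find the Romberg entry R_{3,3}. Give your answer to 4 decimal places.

0.7530

Richardson extrapolation on the trapezoidal column (denominator 4−1=3):
R_{1,1} = 1.011546 + (1.011546 − 1.653153)/3 = 0.797677
R_{2,1} = 0.820120 + (0.820120 − 1.011546)/3 = 0.756311
R_{3,1} = (4·0.769967 − 0.820120) / 3 = 0.753249
R_{2,2} = 0.756311 + (0.756311 − 0.797677)/15 = 0.753553
R_{3,2} = (16·0.753249 − 0.756311) / 15 = 0.753045
R_{3,3} = (64·0.753045 − 0.753553) / 63 = 0.753037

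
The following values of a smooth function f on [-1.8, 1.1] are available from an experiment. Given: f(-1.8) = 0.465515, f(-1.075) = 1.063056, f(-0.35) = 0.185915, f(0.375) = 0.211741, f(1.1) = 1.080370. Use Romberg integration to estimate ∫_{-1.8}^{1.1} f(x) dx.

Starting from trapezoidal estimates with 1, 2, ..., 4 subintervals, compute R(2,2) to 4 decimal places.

1.7350

R(0,0) (trapezoid, 1 panel, h=2.9000): 2.241533
R(1,0) (trapezoid, 2 panels, h=1.4500): 1.390343
R(2,0) (trapezoid, 4 panels, h=0.7250): 1.619400
R(1,1) = 1.390343 + (1.390343 − 2.241533)/3 = 1.106613
R(2,1) = 1.619400 + (1.619400 − 1.390343)/3 = 1.695752
R(2,2) = 1.695752 + (1.695752 − 1.106613)/15 = 1.735028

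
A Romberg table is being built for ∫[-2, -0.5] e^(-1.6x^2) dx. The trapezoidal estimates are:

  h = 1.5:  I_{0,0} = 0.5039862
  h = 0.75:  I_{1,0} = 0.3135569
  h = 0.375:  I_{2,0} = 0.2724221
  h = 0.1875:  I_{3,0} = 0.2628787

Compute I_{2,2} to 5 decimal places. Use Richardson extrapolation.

I_{1,1} = 0.3135569 + (0.3135569 − 0.5039862)/3 = 0.2500805
I_{2,1} = 0.2724221 + (0.2724221 − 0.3135569)/3 = 0.2587105
I_{2,2} = (16·0.2587105 − 0.2500805) / 15 = 0.2592858

0.25929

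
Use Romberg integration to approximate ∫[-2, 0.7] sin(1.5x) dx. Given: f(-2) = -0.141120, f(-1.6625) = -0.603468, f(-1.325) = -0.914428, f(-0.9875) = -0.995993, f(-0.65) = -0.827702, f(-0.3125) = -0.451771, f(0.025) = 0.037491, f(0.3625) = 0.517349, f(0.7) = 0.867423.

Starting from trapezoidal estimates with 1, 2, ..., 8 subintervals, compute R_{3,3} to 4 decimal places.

R_{0,0} (trapezoid, 1 panel, h=2.7000): 0.980509
R_{1,0} (trapezoid, 2 panels, h=1.3500): -0.627143
R_{2,0} (trapezoid, 4 panels, h=0.6750): -0.905504
R_{3,0} (trapezoid, 8 panels, h=0.3375): -0.970438
R_{1,1} = -0.627143 + (-0.627143 − 0.980509)/3 = -1.163027
R_{2,1} = -0.905504 + (-0.905504 − (-0.627143))/3 = -0.998291
R_{3,1} = -0.970438 + (-0.970438 − (-0.905504))/3 = -0.992083
R_{2,2} = -0.998291 + (-0.998291 − (-1.163027))/15 = -0.987309
R_{3,2} = -0.992083 + (-0.992083 − (-0.998291))/15 = -0.991669
R_{3,3} = -0.991669 + (-0.991669 − (-0.987309))/63 = -0.991738

-0.9917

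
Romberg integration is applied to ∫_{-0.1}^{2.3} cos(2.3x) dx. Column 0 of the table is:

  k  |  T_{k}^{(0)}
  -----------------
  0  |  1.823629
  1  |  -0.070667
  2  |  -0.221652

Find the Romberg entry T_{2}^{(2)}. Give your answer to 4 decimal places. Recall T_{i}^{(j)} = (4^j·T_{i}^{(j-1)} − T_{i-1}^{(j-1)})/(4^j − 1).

Richardson extrapolation on the trapezoidal column (denominator 4−1=3):
T_{1}^{(1)} = (4·(-0.070667) − 1.823629) / 3 = -0.702099
T_{2}^{(1)} = (4·(-0.221652) − (-0.070667)) / 3 = -0.271980
T_{2}^{(2)} = (16·(-0.271980) − (-0.702099)) / 15 = -0.243305

-0.2433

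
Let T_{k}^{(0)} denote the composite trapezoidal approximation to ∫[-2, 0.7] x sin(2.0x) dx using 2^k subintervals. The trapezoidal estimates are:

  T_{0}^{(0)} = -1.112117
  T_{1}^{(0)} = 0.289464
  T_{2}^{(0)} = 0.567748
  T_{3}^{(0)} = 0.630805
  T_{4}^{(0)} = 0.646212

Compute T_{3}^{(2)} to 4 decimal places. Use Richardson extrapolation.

T_{2}^{(1)} = 0.567748 + (0.567748 − 0.289464)/3 = 0.660509
T_{3}^{(1)} = 0.630805 + (0.630805 − 0.567748)/3 = 0.651824
T_{3}^{(2)} = (16·0.651824 − 0.660509) / 15 = 0.651245

0.6512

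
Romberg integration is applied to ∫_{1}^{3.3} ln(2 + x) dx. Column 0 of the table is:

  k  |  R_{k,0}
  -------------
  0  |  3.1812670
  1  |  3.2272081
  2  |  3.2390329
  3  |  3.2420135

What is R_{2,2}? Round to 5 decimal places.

Richardson extrapolation on the trapezoidal column (denominator 4−1=3):
R_{1,1} = (4·3.2272081 − 3.1812670) / 3 = 3.2425218
R_{2,1} = (4·3.2390329 − 3.2272081) / 3 = 3.2429745
R_{2,2} = 3.2429745 + (3.2429745 − 3.2425218)/15 = 3.2430047
(Column j=1 coincides with Simpson's rule on the same nodes.)

3.24300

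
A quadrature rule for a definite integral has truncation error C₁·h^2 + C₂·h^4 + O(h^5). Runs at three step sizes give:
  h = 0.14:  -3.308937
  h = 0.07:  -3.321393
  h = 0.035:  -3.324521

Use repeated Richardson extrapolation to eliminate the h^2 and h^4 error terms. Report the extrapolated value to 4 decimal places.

First eliminate the h^2 term (factor 2^2 = 4):
  B₁ = (4·(-3.321393) − (-3.308937))/3 = -3.325545
  B₂ = (4·(-3.324521) − (-3.321393))/3 = -3.325564
Then eliminate the h^4 term (factor 2^4 = 16):
  (16·(-3.325564) − (-3.325545))/15 = -3.325565

-3.3256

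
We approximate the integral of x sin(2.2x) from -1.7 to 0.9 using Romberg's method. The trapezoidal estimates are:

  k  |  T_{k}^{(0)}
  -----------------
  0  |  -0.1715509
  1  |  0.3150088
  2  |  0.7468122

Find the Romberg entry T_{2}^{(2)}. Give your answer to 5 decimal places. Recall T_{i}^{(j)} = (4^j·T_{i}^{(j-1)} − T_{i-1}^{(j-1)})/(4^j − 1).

T_{1}^{(1)} = 0.3150088 + (0.3150088 − (-0.1715509))/3 = 0.4771954
T_{2}^{(1)} = 0.7468122 + (0.7468122 − 0.3150088)/3 = 0.8907467
T_{2}^{(2)} = (16·0.8907467 − 0.4771954) / 15 = 0.9183168

0.91832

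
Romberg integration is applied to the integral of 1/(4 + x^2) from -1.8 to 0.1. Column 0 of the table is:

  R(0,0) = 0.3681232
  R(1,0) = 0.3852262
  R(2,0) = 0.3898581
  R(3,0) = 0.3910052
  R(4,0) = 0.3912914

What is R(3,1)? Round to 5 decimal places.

Richardson extrapolation on the trapezoidal column (denominator 4−1=3):
R(3,1) = (4·0.3910052 − 0.3898581) / 3 = 0.3913876

0.39139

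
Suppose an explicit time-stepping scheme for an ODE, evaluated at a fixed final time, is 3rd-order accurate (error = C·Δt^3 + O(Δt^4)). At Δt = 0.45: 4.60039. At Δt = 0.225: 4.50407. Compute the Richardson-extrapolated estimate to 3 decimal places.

4.490

Extrapolated value = (8·A(Δt/2) − A(Δt)) / (8 − 1)
= (8·4.50407 − 4.60039) / 7
= 31.43217 / 7 = 4.49031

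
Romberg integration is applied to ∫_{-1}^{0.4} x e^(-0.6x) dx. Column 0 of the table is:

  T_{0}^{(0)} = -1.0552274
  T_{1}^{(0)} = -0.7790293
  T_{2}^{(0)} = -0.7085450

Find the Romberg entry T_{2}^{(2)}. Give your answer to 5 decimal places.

T_{1}^{(1)} = (4·(-0.7790293) − (-1.0552274)) / 3 = -0.6869633
T_{2}^{(1)} = (4·(-0.7085450) − (-0.7790293)) / 3 = -0.6850502
T_{2}^{(2)} = (16·(-0.6850502) − (-0.6869633)) / 15 = -0.6849227

-0.68492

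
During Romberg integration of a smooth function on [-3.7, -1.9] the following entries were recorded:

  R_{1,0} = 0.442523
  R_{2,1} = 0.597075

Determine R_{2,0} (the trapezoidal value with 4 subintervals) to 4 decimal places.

From R_{2,1} = (4·R_{2,0} − R_{1,0})/3, solve for R_{2,0}:
4·R_{2,0} = 3·0.597075 + 0.442523 = 2.233748
R_{2,0} = 0.558437

0.5584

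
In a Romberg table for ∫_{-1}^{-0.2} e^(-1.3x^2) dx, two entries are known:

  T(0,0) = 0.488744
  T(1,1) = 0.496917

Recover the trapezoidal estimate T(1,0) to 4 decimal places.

From T(1,1) = (4·T(1,0) − T(0,0))/3, solve for T(1,0):
4·T(1,0) = 3·0.496917 + 0.488744 = 1.979495
T(1,0) = 0.494874

0.4949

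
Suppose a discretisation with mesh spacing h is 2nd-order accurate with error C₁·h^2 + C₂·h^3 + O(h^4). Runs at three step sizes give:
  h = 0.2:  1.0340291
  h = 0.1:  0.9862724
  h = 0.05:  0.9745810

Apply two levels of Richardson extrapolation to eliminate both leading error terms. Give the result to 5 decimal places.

First eliminate the h^2 term (factor 2^2 = 4):
  B₁ = (4·0.9862724 − 1.0340291)/3 = 0.9703535
  B₂ = (4·0.9745810 − 0.9862724)/3 = 0.9706839
Then eliminate the h^3 term (factor 2^3 = 8):
  (8·0.9706839 − 0.9703535)/7 = 0.9707311

0.97073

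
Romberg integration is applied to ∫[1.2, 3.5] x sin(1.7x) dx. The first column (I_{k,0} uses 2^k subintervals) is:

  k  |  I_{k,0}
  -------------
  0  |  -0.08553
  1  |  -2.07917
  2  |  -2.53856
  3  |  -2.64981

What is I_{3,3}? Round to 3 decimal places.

-2.687

Richardson extrapolation on the trapezoidal column (denominator 4−1=3):
I_{1,1} = -2.07917 + (-2.07917 − (-0.08553))/3 = -2.74372
I_{2,1} = -2.53856 + (-2.53856 − (-2.07917))/3 = -2.69169
I_{3,1} = (4·(-2.64981) − (-2.53856)) / 3 = -2.68689
I_{2,2} = (16·(-2.69169) − (-2.74372)) / 15 = -2.68822
I_{3,2} = (16·(-2.68689) − (-2.69169)) / 15 = -2.68657
I_{3,3} = (64·(-2.68657) − (-2.68822)) / 63 = -2.68654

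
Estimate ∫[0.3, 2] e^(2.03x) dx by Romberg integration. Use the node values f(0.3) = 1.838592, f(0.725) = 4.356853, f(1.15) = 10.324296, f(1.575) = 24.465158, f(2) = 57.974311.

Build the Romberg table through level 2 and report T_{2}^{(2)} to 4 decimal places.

T_{0}^{(0)} (trapezoid, 1 panel, h=1.7000): 50.840968
T_{1}^{(0)} (trapezoid, 2 panels, h=0.8500): 34.196135
T_{2}^{(0)} (trapezoid, 4 panels, h=0.4250): 29.347422
T_{1}^{(1)} = 34.196135 + (34.196135 − 50.840968)/3 = 28.647857
T_{2}^{(1)} = 29.347422 + (29.347422 − 34.196135)/3 = 27.731184
T_{2}^{(2)} = 27.731184 + (27.731184 − 28.647857)/15 = 27.670072

27.6701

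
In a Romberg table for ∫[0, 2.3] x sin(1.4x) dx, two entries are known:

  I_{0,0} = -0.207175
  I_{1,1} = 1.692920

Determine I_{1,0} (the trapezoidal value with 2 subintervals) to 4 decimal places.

From I_{1,1} = (4·I_{1,0} − I_{0,0})/3, solve for I_{1,0}:
4·I_{1,0} = 3·1.692920 + (-0.207175) = 4.871585
I_{1,0} = 1.217896

1.2179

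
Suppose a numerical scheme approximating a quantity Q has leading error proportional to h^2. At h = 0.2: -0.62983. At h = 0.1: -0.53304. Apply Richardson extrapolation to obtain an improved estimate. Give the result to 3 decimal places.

-0.501

The leading error scales as h^2; refining by a factor of 2 reduces it by 2^2 = 4.
Extrapolated value = (4·A(h/2) − A(h)) / (4 − 1)
= (4·(-0.53304) − (-0.62983)) / 3
= -1.50233 / 3 = -0.50078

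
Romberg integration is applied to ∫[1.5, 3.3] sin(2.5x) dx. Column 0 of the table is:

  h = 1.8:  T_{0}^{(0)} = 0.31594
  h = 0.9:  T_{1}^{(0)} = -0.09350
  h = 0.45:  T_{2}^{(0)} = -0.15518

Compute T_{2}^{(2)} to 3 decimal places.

Richardson extrapolation on the trapezoidal column (denominator 4−1=3):
T_{1}^{(1)} = (4·(-0.09350) − 0.31594) / 3 = -0.22998
T_{2}^{(1)} = (4·(-0.15518) − (-0.09350)) / 3 = -0.17574
T_{2}^{(2)} = -0.17574 + (-0.17574 − (-0.22998))/15 = -0.17212

-0.172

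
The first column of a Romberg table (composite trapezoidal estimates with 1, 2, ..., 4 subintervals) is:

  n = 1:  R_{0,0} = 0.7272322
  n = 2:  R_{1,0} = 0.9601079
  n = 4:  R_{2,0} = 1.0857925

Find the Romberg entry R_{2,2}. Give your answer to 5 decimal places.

1.13368

Richardson extrapolation on the trapezoidal column (denominator 4−1=3):
R_{1,1} = (4·0.9601079 − 0.7272322) / 3 = 1.0377331
R_{2,1} = (4·1.0857925 − 0.9601079) / 3 = 1.1276874
R_{2,2} = (16·1.1276874 − 1.0377331) / 15 = 1.1336844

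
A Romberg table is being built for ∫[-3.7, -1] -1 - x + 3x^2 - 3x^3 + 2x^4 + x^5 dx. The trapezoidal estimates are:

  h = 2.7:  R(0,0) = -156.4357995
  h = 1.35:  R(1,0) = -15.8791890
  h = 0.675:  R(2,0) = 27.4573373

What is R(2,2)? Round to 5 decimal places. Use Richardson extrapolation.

Richardson extrapolation on the trapezoidal column (denominator 4−1=3):
R(1,1) = (4·(-15.8791890) − (-156.4357995)) / 3 = 30.9730145
R(2,1) = (4·27.4573373 − (-15.8791890)) / 3 = 41.9028461
R(2,2) = (16·41.9028461 − 30.9730145) / 15 = 42.6315015
(Column j=1 coincides with Simpson's rule on the same nodes.)

42.63150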